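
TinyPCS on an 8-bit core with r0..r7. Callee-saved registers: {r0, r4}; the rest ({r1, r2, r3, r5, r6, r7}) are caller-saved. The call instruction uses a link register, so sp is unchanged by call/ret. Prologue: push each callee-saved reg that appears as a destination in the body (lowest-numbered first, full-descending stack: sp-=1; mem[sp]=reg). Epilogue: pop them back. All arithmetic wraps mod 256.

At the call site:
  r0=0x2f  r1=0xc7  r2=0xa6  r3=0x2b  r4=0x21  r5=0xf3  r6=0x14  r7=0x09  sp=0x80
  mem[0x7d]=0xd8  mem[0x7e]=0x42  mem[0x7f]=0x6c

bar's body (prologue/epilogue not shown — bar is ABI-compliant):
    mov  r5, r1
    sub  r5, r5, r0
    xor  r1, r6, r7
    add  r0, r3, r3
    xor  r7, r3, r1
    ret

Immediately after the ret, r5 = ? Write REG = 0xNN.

REG = 0x98

prologue: push r0 → mem[0x7f]=0x2f, sp=0x7f
body[0] mov  r5, r1 → r5=0xc7
body[1] sub  r5, r5, r0 → r5=0x98
body[2] xor  r1, r6, r7 → r1=0x1d
body[3] add  r0, r3, r3 → r0=0x56
body[4] xor  r7, r3, r1 → r7=0x36
epilogue: pop r0=0x2f, sp=0x80
r5 is caller-saved → body value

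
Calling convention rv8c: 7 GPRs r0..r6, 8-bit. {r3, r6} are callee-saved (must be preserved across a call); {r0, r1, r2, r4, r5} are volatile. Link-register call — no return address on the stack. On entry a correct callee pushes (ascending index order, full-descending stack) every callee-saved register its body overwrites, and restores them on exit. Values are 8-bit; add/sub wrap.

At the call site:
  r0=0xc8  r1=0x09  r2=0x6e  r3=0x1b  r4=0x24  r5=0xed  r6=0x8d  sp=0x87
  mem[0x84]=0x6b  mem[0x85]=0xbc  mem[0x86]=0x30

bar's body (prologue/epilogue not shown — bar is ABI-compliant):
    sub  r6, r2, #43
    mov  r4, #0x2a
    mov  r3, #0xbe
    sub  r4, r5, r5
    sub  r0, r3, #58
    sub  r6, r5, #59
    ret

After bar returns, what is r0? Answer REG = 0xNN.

prologue: push r3 -> mem[0x86]=0x1b, sp=0x86
prologue: push r6 -> mem[0x85]=0x8d, sp=0x85
body[0] sub  r6, r2, #43 -> r6=0x43
body[1] mov  r4, #0x2a -> r4=0x2a
body[2] mov  r3, #0xbe -> r3=0xbe
body[3] sub  r4, r5, r5 -> r4=0x00
body[4] sub  r0, r3, #58 -> r0=0x84
body[5] sub  r6, r5, #59 -> r6=0xb2
epilogue: pop r6=0x8d, sp=0x86
epilogue: pop r3=0x1b, sp=0x87
r0 is caller-saved -> body value

REG = 0x84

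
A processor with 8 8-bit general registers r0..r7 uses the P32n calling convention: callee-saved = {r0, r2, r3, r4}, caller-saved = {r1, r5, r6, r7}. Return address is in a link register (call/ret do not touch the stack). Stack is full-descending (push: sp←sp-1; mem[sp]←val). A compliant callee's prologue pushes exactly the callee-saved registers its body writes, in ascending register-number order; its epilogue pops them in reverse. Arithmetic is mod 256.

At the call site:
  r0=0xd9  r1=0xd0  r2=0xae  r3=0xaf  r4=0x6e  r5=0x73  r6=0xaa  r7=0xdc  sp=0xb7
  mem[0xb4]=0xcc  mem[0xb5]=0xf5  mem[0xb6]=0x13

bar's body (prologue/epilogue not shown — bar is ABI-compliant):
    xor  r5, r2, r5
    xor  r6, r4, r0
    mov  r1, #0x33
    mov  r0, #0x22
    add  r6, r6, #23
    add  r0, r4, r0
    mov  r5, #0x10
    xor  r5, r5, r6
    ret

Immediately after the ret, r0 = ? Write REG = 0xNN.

REG = 0xd9

prologue: push r0 → mem[0xb6]=0xd9, sp=0xb6
body[0] xor  r5, r2, r5 → r5=0xdd
body[1] xor  r6, r4, r0 → r6=0xb7
body[2] mov  r1, #0x33 → r1=0x33
body[3] mov  r0, #0x22 → r0=0x22
body[4] add  r6, r6, #23 → r6=0xce
body[5] add  r0, r4, r0 → r0=0x90
body[6] mov  r5, #0x10 → r5=0x10
body[7] xor  r5, r5, r6 → r5=0xde
epilogue: pop r0=0xd9, sp=0xb7
r0 is callee-saved → restored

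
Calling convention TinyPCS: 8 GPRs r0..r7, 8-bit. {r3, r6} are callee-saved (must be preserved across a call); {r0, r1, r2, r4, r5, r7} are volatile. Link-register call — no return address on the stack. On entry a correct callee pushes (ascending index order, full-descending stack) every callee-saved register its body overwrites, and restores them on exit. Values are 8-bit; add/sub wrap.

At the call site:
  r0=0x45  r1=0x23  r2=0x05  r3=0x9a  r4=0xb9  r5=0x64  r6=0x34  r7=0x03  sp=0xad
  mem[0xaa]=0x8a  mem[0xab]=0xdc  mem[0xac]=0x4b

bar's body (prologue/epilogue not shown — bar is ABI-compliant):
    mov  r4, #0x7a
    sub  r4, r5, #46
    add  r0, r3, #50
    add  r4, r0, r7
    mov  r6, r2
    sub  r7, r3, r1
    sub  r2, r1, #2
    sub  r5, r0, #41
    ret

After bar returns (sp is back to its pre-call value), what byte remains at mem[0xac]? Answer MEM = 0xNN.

prologue: push r6 → mem[0xac]=0x34, sp=0xac
body[0] mov  r4, #0x7a → r4=0x7a
body[1] sub  r4, r5, #46 → r4=0x36
body[2] add  r0, r3, #50 → r0=0xcc
body[3] add  r4, r0, r7 → r4=0xcf
body[4] mov  r6, r2 → r6=0x05
body[5] sub  r7, r3, r1 → r7=0x77
body[6] sub  r2, r1, #2 → r2=0x21
body[7] sub  r5, r0, #41 → r5=0xa3
epilogue: pop r6=0x34, sp=0xad
prologue pushed ['r6'] at ['0xac']

MEM = 0x34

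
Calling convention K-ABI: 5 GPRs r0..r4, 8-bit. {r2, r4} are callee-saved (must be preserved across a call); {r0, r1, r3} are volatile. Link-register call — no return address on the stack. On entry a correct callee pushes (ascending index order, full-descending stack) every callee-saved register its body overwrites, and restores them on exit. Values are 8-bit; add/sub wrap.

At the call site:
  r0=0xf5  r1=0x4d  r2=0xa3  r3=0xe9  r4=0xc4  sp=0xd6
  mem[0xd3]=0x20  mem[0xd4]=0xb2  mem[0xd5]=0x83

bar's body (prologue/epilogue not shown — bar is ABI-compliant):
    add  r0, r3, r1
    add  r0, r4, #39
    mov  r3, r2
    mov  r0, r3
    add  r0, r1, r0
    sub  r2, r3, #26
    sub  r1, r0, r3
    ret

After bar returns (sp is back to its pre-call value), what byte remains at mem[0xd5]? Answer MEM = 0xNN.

MEM = 0xa3

prologue: push r2 → mem[0xd5]=0xa3, sp=0xd5
body[0] add  r0, r3, r1 → r0=0x36
body[1] add  r0, r4, #39 → r0=0xeb
body[2] mov  r3, r2 → r3=0xa3
body[3] mov  r0, r3 → r0=0xa3
body[4] add  r0, r1, r0 → r0=0xf0
body[5] sub  r2, r3, #26 → r2=0x89
body[6] sub  r1, r0, r3 → r1=0x4d
epilogue: pop r2=0xa3, sp=0xd6
prologue pushed ['r2'] at ['0xd5']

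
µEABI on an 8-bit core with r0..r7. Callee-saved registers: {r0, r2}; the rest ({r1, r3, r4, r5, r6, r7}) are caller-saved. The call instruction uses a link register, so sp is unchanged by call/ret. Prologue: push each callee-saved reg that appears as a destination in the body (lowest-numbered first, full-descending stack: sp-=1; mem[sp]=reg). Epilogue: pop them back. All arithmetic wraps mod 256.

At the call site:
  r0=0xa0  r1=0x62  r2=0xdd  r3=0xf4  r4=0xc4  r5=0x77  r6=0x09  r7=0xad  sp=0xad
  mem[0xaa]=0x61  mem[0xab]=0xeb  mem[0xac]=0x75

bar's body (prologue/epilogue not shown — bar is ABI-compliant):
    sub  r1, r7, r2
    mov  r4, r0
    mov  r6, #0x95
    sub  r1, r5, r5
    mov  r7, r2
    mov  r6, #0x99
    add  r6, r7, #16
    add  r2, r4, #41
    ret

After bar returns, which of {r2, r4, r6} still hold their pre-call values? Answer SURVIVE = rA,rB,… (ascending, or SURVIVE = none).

prologue: push r2 → mem[0xac]=0xdd, sp=0xac
body[0] sub  r1, r7, r2 → r1=0xd0
body[1] mov  r4, r0 → r4=0xa0
body[2] mov  r6, #0x95 → r6=0x95
body[3] sub  r1, r5, r5 → r1=0x00
body[4] mov  r7, r2 → r7=0xdd
body[5] mov  r6, #0x99 → r6=0x99
body[6] add  r6, r7, #16 → r6=0xed
body[7] add  r2, r4, #41 → r2=0xc9
epilogue: pop r2=0xdd, sp=0xad
r2: callee-saved, written=True
r4: caller-saved, written=True
r6: caller-saved, written=True

SURVIVE = r2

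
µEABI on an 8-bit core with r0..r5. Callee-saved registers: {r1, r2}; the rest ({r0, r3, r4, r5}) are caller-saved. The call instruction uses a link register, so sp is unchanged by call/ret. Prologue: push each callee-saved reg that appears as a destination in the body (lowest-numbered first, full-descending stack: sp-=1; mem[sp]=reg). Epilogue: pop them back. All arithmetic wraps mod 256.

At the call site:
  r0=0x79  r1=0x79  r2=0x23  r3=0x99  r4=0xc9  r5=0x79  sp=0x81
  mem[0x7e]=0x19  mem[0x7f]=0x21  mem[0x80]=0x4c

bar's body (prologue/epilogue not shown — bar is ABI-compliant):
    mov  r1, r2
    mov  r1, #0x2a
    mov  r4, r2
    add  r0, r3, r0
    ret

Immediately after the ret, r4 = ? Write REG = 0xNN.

REG = 0x23

prologue: push r1 -> mem[0x80]=0x79, sp=0x80
body[0] mov  r1, r2 -> r1=0x23
body[1] mov  r1, #0x2a -> r1=0x2a
body[2] mov  r4, r2 -> r4=0x23
body[3] add  r0, r3, r0 -> r0=0x12
epilogue: pop r1=0x79, sp=0x81
r4 is caller-saved -> body value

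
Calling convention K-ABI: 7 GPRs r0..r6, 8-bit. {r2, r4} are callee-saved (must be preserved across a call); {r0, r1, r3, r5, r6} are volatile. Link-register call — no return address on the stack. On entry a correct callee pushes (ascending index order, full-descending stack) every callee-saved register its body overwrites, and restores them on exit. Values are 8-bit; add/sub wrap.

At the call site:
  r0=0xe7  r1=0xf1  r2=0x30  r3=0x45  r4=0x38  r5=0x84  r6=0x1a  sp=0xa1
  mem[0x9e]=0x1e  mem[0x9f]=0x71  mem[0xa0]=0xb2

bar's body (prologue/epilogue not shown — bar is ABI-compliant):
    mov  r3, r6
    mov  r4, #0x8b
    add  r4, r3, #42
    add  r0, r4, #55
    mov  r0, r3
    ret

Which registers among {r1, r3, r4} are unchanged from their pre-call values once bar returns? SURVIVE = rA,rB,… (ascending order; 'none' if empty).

prologue: push r4 -> mem[0xa0]=0x38, sp=0xa0
body[0] mov  r3, r6 -> r3=0x1a
body[1] mov  r4, #0x8b -> r4=0x8b
body[2] add  r4, r3, #42 -> r4=0x44
body[3] add  r0, r4, #55 -> r0=0x7b
body[4] mov  r0, r3 -> r0=0x1a
epilogue: pop r4=0x38, sp=0xa1
r1: caller-saved, written=False
r3: caller-saved, written=True
r4: callee-saved, written=True

SURVIVE = r1,r4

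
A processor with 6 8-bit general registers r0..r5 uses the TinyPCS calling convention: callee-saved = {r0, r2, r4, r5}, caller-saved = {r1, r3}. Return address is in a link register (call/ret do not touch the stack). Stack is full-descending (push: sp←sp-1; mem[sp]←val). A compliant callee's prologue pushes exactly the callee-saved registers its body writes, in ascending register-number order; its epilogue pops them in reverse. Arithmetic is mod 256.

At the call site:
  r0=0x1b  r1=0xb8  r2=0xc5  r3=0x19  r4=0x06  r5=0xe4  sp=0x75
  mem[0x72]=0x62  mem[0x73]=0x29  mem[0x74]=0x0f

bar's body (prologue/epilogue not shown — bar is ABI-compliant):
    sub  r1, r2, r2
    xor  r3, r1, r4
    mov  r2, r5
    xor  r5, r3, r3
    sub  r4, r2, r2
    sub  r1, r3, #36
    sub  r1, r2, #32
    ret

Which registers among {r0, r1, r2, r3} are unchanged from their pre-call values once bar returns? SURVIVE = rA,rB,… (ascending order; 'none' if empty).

SURVIVE = r0,r2

prologue: push r2 → mem[0x74]=0xc5, sp=0x74
prologue: push r4 → mem[0x73]=0x06, sp=0x73
prologue: push r5 → mem[0x72]=0xe4, sp=0x72
body[0] sub  r1, r2, r2 → r1=0x00
body[1] xor  r3, r1, r4 → r3=0x06
body[2] mov  r2, r5 → r2=0xe4
body[3] xor  r5, r3, r3 → r5=0x00
body[4] sub  r4, r2, r2 → r4=0x00
body[5] sub  r1, r3, #36 → r1=0xe2
body[6] sub  r1, r2, #32 → r1=0xc4
epilogue: pop r5=0xe4, sp=0x73
epilogue: pop r4=0x06, sp=0x74
epilogue: pop r2=0xc5, sp=0x75
r0: callee-saved, written=False
r1: caller-saved, written=True
r2: callee-saved, written=True
r3: caller-saved, written=True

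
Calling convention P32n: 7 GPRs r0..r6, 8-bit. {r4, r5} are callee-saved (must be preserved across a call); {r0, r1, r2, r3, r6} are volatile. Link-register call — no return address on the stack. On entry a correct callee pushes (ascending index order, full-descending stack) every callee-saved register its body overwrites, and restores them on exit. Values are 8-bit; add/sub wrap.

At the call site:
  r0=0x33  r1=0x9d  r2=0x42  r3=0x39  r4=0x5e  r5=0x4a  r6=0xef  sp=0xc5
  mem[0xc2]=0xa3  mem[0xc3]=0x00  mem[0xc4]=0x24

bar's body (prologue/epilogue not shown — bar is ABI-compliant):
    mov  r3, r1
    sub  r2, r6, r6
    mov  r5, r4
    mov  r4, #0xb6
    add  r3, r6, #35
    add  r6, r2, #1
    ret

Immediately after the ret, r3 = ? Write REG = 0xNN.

prologue: push r4 -> mem[0xc4]=0x5e, sp=0xc4
prologue: push r5 -> mem[0xc3]=0x4a, sp=0xc3
body[0] mov  r3, r1 -> r3=0x9d
body[1] sub  r2, r6, r6 -> r2=0x00
body[2] mov  r5, r4 -> r5=0x5e
body[3] mov  r4, #0xb6 -> r4=0xb6
body[4] add  r3, r6, #35 -> r3=0x12
body[5] add  r6, r2, #1 -> r6=0x01
epilogue: pop r5=0x4a, sp=0xc4
epilogue: pop r4=0x5e, sp=0xc5
r3 is caller-saved -> body value

REG = 0x12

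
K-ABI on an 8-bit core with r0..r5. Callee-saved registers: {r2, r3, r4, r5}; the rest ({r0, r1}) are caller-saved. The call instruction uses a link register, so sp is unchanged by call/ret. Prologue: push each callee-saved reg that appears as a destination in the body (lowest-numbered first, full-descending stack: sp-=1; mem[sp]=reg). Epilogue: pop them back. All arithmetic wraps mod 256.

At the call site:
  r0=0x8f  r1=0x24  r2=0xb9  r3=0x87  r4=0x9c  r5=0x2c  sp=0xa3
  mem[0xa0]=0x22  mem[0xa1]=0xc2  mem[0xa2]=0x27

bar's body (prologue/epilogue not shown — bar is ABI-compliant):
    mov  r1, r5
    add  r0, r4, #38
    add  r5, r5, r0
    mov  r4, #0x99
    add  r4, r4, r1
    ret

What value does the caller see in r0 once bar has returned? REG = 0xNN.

prologue: push r4 -> mem[0xa2]=0x9c, sp=0xa2
prologue: push r5 -> mem[0xa1]=0x2c, sp=0xa1
body[0] mov  r1, r5 -> r1=0x2c
body[1] add  r0, r4, #38 -> r0=0xc2
body[2] add  r5, r5, r0 -> r5=0xee
body[3] mov  r4, #0x99 -> r4=0x99
body[4] add  r4, r4, r1 -> r4=0xc5
epilogue: pop r5=0x2c, sp=0xa2
epilogue: pop r4=0x9c, sp=0xa3
r0 is caller-saved -> body value

REG = 0xc2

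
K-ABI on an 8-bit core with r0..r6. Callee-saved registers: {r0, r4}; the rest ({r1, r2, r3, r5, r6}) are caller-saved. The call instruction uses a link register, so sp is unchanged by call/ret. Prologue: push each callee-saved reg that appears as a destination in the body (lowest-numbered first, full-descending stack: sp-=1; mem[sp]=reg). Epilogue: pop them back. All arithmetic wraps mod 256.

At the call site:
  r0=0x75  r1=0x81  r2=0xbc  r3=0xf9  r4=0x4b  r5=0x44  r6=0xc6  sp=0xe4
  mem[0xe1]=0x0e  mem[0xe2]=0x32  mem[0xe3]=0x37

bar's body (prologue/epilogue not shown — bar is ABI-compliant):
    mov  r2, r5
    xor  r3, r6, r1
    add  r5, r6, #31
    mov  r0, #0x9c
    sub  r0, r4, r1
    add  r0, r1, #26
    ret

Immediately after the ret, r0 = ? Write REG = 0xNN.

prologue: push r0 → mem[0xe3]=0x75, sp=0xe3
body[0] mov  r2, r5 → r2=0x44
body[1] xor  r3, r6, r1 → r3=0x47
body[2] add  r5, r6, #31 → r5=0xe5
body[3] mov  r0, #0x9c → r0=0x9c
body[4] sub  r0, r4, r1 → r0=0xca
body[5] add  r0, r1, #26 → r0=0x9b
epilogue: pop r0=0x75, sp=0xe4
r0 is callee-saved → restored

REG = 0x75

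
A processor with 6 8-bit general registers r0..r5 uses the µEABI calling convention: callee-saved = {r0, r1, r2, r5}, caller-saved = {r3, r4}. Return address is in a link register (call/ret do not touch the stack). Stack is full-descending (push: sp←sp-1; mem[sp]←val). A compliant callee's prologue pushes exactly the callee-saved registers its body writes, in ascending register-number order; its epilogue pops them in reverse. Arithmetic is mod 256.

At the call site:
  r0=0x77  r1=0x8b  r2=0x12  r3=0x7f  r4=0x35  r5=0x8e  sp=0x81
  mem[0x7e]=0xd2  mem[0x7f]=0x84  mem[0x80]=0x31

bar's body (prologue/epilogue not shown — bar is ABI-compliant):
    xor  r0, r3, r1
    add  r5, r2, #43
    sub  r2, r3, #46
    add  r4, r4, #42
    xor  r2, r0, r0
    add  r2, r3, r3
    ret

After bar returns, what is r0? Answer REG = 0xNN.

prologue: push r0 -> mem[0x80]=0x77, sp=0x80
prologue: push r2 -> mem[0x7f]=0x12, sp=0x7f
prologue: push r5 -> mem[0x7e]=0x8e, sp=0x7e
body[0] xor  r0, r3, r1 -> r0=0xf4
body[1] add  r5, r2, #43 -> r5=0x3d
body[2] sub  r2, r3, #46 -> r2=0x51
body[3] add  r4, r4, #42 -> r4=0x5f
body[4] xor  r2, r0, r0 -> r2=0x00
body[5] add  r2, r3, r3 -> r2=0xfe
epilogue: pop r5=0x8e, sp=0x7f
epilogue: pop r2=0x12, sp=0x80
epilogue: pop r0=0x77, sp=0x81
r0 is callee-saved -> restored

REG = 0x77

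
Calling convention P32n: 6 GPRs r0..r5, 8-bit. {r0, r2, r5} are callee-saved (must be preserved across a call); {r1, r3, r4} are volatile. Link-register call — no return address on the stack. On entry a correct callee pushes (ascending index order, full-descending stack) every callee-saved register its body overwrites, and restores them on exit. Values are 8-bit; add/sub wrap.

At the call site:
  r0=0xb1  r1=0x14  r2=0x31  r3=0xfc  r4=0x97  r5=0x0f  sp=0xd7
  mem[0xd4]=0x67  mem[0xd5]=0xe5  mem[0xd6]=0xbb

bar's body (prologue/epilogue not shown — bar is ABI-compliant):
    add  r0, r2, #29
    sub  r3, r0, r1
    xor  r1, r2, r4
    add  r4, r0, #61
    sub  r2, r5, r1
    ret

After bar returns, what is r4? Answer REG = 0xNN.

prologue: push r0 -> mem[0xd6]=0xb1, sp=0xd6
prologue: push r2 -> mem[0xd5]=0x31, sp=0xd5
body[0] add  r0, r2, #29 -> r0=0x4e
body[1] sub  r3, r0, r1 -> r3=0x3a
body[2] xor  r1, r2, r4 -> r1=0xa6
body[3] add  r4, r0, #61 -> r4=0x8b
body[4] sub  r2, r5, r1 -> r2=0x69
epilogue: pop r2=0x31, sp=0xd6
epilogue: pop r0=0xb1, sp=0xd7
r4 is caller-saved -> body value

REG = 0x8b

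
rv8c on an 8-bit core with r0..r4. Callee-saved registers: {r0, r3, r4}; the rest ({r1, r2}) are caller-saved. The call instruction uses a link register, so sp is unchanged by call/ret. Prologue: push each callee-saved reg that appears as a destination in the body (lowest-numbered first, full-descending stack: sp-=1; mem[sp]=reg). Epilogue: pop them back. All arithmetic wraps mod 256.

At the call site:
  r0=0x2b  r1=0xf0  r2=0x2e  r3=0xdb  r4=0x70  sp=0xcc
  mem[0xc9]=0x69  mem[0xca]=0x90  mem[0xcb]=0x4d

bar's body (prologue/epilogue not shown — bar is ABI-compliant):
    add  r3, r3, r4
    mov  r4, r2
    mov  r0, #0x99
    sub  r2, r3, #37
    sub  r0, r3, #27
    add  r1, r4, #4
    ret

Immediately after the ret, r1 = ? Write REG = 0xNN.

REG = 0x32

prologue: push r0 -> mem[0xcb]=0x2b, sp=0xcb
prologue: push r3 -> mem[0xca]=0xdb, sp=0xca
prologue: push r4 -> mem[0xc9]=0x70, sp=0xc9
body[0] add  r3, r3, r4 -> r3=0x4b
body[1] mov  r4, r2 -> r4=0x2e
body[2] mov  r0, #0x99 -> r0=0x99
body[3] sub  r2, r3, #37 -> r2=0x26
body[4] sub  r0, r3, #27 -> r0=0x30
body[5] add  r1, r4, #4 -> r1=0x32
epilogue: pop r4=0x70, sp=0xca
epilogue: pop r3=0xdb, sp=0xcb
epilogue: pop r0=0x2b, sp=0xcc
r1 is caller-saved -> body value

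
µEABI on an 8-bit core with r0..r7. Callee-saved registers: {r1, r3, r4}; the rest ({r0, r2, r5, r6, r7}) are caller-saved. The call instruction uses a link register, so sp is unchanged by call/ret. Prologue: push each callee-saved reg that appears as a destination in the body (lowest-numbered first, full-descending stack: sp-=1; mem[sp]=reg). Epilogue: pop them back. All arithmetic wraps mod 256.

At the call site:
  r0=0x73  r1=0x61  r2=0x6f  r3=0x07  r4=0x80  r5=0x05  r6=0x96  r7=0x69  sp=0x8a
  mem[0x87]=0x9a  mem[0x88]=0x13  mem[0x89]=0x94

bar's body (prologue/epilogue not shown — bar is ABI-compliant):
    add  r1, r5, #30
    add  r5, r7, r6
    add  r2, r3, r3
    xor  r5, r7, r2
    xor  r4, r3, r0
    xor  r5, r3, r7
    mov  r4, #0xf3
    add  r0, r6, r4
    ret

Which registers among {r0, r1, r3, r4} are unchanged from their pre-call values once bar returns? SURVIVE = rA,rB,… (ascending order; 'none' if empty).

prologue: push r1 → mem[0x89]=0x61, sp=0x89
prologue: push r4 → mem[0x88]=0x80, sp=0x88
body[0] add  r1, r5, #30 → r1=0x23
body[1] add  r5, r7, r6 → r5=0xff
body[2] add  r2, r3, r3 → r2=0x0e
body[3] xor  r5, r7, r2 → r5=0x67
body[4] xor  r4, r3, r0 → r4=0x74
body[5] xor  r5, r3, r7 → r5=0x6e
body[6] mov  r4, #0xf3 → r4=0xf3
body[7] add  r0, r6, r4 → r0=0x89
epilogue: pop r4=0x80, sp=0x89
epilogue: pop r1=0x61, sp=0x8a
r0: caller-saved, written=True
r1: callee-saved, written=True
r3: callee-saved, written=False
r4: callee-saved, written=True

SURVIVE = r1,r3,r4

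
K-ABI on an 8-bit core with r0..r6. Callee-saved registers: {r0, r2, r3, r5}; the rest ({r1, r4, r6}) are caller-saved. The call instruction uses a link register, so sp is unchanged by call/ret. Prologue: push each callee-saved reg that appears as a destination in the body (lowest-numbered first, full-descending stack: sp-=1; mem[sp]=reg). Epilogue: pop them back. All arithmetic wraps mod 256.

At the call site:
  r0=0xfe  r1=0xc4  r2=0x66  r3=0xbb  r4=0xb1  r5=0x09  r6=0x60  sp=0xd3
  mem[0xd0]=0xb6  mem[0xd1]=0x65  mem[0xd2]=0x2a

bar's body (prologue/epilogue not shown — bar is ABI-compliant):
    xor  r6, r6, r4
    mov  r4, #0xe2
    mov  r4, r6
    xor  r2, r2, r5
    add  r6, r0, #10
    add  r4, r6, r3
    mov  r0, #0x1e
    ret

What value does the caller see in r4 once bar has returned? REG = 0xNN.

prologue: push r0 → mem[0xd2]=0xfe, sp=0xd2
prologue: push r2 → mem[0xd1]=0x66, sp=0xd1
body[0] xor  r6, r6, r4 → r6=0xd1
body[1] mov  r4, #0xe2 → r4=0xe2
body[2] mov  r4, r6 → r4=0xd1
body[3] xor  r2, r2, r5 → r2=0x6f
body[4] add  r6, r0, #10 → r6=0x08
body[5] add  r4, r6, r3 → r4=0xc3
body[6] mov  r0, #0x1e → r0=0x1e
epilogue: pop r2=0x66, sp=0xd2
epilogue: pop r0=0xfe, sp=0xd3
r4 is caller-saved → body value

REG = 0xc3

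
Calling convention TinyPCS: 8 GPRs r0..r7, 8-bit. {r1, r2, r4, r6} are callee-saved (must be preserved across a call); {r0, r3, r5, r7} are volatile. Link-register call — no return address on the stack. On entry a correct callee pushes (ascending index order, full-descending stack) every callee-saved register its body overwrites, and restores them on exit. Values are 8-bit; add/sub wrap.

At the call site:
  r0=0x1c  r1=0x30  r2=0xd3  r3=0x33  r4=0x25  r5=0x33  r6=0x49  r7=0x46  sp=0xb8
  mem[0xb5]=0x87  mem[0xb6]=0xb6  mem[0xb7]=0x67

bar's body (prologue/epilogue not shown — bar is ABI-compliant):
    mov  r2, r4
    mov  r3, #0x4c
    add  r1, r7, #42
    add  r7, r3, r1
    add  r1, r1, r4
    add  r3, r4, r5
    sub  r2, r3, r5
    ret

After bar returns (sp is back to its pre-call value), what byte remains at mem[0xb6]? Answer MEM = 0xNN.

MEM = 0xd3

prologue: push r1 -> mem[0xb7]=0x30, sp=0xb7
prologue: push r2 -> mem[0xb6]=0xd3, sp=0xb6
body[0] mov  r2, r4 -> r2=0x25
body[1] mov  r3, #0x4c -> r3=0x4c
body[2] add  r1, r7, #42 -> r1=0x70
body[3] add  r7, r3, r1 -> r7=0xbc
body[4] add  r1, r1, r4 -> r1=0x95
body[5] add  r3, r4, r5 -> r3=0x58
body[6] sub  r2, r3, r5 -> r2=0x25
epilogue: pop r2=0xd3, sp=0xb7
epilogue: pop r1=0x30, sp=0xb8
prologue pushed ['r1', 'r2'] at ['0xb7', '0xb6']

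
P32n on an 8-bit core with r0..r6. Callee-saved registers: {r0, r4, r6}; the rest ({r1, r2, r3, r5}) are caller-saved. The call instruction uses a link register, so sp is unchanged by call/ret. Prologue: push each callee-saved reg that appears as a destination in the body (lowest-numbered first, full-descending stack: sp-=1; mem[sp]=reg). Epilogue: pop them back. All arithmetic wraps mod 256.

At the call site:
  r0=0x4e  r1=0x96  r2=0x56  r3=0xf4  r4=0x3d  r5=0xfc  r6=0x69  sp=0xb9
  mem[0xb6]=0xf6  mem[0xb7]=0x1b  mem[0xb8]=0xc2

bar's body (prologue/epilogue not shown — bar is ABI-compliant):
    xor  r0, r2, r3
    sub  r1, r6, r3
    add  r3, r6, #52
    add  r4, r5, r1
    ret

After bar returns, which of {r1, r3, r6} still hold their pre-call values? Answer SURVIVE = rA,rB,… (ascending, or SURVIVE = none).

prologue: push r0 -> mem[0xb8]=0x4e, sp=0xb8
prologue: push r4 -> mem[0xb7]=0x3d, sp=0xb7
body[0] xor  r0, r2, r3 -> r0=0xa2
body[1] sub  r1, r6, r3 -> r1=0x75
body[2] add  r3, r6, #52 -> r3=0x9d
body[3] add  r4, r5, r1 -> r4=0x71
epilogue: pop r4=0x3d, sp=0xb8
epilogue: pop r0=0x4e, sp=0xb9
r1: caller-saved, written=True
r3: caller-saved, written=True
r6: callee-saved, written=False

SURVIVE = r6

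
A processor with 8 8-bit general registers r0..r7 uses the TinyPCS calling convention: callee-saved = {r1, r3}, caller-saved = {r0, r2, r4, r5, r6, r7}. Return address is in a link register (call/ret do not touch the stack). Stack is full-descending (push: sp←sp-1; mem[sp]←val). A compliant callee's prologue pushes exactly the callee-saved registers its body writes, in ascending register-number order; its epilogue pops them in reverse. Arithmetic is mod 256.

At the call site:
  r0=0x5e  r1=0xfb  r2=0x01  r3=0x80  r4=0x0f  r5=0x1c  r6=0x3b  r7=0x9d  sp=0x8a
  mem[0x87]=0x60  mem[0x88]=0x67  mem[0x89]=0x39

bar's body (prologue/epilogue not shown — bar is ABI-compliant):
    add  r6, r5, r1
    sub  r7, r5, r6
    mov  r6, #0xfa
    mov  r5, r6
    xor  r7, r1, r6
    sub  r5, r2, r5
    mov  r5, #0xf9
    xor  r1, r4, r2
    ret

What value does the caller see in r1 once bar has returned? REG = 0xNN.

prologue: push r1 -> mem[0x89]=0xfb, sp=0x89
body[0] add  r6, r5, r1 -> r6=0x17
body[1] sub  r7, r5, r6 -> r7=0x05
body[2] mov  r6, #0xfa -> r6=0xfa
body[3] mov  r5, r6 -> r5=0xfa
body[4] xor  r7, r1, r6 -> r7=0x01
body[5] sub  r5, r2, r5 -> r5=0x07
body[6] mov  r5, #0xf9 -> r5=0xf9
body[7] xor  r1, r4, r2 -> r1=0x0e
epilogue: pop r1=0xfb, sp=0x8a
r1 is callee-saved -> restored

REG = 0xfb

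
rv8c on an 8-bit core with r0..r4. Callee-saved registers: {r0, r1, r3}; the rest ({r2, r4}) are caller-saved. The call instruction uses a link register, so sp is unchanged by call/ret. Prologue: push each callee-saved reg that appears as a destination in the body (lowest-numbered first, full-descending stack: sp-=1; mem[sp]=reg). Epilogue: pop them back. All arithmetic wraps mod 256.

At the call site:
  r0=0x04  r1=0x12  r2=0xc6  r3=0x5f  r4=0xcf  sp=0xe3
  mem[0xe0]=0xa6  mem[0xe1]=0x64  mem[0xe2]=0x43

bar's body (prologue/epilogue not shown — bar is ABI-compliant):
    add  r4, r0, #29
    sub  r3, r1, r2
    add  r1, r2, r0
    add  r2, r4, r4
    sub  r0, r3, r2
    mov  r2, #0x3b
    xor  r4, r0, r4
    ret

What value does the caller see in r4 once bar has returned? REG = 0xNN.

prologue: push r0 → mem[0xe2]=0x04, sp=0xe2
prologue: push r1 → mem[0xe1]=0x12, sp=0xe1
prologue: push r3 → mem[0xe0]=0x5f, sp=0xe0
body[0] add  r4, r0, #29 → r4=0x21
body[1] sub  r3, r1, r2 → r3=0x4c
body[2] add  r1, r2, r0 → r1=0xca
body[3] add  r2, r4, r4 → r2=0x42
body[4] sub  r0, r3, r2 → r0=0x0a
body[5] mov  r2, #0x3b → r2=0x3b
body[6] xor  r4, r0, r4 → r4=0x2b
epilogue: pop r3=0x5f, sp=0xe1
epilogue: pop r1=0x12, sp=0xe2
epilogue: pop r0=0x04, sp=0xe3
r4 is caller-saved → body value

REG = 0x2b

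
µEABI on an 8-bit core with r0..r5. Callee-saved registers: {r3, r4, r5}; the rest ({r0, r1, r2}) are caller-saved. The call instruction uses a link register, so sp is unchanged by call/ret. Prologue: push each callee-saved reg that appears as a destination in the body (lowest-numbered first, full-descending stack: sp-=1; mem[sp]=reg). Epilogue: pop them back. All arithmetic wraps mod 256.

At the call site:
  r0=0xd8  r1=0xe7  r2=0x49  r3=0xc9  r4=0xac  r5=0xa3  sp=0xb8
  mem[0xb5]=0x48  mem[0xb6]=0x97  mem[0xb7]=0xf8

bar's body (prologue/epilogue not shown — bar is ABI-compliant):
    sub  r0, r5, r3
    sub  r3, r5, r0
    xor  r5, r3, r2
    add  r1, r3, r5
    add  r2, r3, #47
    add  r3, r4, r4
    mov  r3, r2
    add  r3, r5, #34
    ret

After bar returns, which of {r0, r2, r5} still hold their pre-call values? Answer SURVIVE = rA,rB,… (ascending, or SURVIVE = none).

prologue: push r3 -> mem[0xb7]=0xc9, sp=0xb7
prologue: push r5 -> mem[0xb6]=0xa3, sp=0xb6
body[0] sub  r0, r5, r3 -> r0=0xda
body[1] sub  r3, r5, r0 -> r3=0xc9
body[2] xor  r5, r3, r2 -> r5=0x80
body[3] add  r1, r3, r5 -> r1=0x49
body[4] add  r2, r3, #47 -> r2=0xf8
body[5] add  r3, r4, r4 -> r3=0x58
body[6] mov  r3, r2 -> r3=0xf8
body[7] add  r3, r5, #34 -> r3=0xa2
epilogue: pop r5=0xa3, sp=0xb7
epilogue: pop r3=0xc9, sp=0xb8
r0: caller-saved, written=True
r2: caller-saved, written=True
r5: callee-saved, written=True

SURVIVE = r5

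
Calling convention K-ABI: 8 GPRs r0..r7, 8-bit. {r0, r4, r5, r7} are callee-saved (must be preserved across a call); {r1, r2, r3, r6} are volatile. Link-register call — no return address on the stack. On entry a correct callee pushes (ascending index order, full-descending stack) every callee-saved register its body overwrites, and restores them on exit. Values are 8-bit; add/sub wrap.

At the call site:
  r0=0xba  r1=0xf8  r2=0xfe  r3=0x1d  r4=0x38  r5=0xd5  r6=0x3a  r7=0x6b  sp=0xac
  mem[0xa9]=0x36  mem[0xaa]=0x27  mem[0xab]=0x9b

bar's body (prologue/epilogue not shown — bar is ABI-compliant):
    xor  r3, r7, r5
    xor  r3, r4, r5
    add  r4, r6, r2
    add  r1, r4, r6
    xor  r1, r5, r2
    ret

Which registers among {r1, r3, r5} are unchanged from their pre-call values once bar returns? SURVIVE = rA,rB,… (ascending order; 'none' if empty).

prologue: push r4 -> mem[0xab]=0x38, sp=0xab
body[0] xor  r3, r7, r5 -> r3=0xbe
body[1] xor  r3, r4, r5 -> r3=0xed
body[2] add  r4, r6, r2 -> r4=0x38
body[3] add  r1, r4, r6 -> r1=0x72
body[4] xor  r1, r5, r2 -> r1=0x2b
epilogue: pop r4=0x38, sp=0xac
r1: caller-saved, written=True
r3: caller-saved, written=True
r5: callee-saved, written=False

SURVIVE = r5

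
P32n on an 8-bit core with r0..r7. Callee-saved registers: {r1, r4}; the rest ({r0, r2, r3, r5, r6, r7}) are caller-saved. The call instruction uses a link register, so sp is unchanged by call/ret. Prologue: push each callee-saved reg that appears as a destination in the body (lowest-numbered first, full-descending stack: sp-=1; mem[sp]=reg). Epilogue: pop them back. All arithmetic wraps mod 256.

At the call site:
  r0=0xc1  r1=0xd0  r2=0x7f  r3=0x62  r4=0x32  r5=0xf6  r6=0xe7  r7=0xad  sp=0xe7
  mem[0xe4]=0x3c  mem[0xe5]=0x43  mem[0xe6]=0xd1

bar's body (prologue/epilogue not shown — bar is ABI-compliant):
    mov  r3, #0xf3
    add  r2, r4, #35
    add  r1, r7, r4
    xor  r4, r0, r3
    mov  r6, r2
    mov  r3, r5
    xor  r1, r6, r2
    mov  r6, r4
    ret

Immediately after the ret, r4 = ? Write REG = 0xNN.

prologue: push r1 → mem[0xe6]=0xd0, sp=0xe6
prologue: push r4 → mem[0xe5]=0x32, sp=0xe5
body[0] mov  r3, #0xf3 → r3=0xf3
body[1] add  r2, r4, #35 → r2=0x55
body[2] add  r1, r7, r4 → r1=0xdf
body[3] xor  r4, r0, r3 → r4=0x32
body[4] mov  r6, r2 → r6=0x55
body[5] mov  r3, r5 → r3=0xf6
body[6] xor  r1, r6, r2 → r1=0x00
body[7] mov  r6, r4 → r6=0x32
epilogue: pop r4=0x32, sp=0xe6
epilogue: pop r1=0xd0, sp=0xe7
r4 is callee-saved → restored

REG = 0x32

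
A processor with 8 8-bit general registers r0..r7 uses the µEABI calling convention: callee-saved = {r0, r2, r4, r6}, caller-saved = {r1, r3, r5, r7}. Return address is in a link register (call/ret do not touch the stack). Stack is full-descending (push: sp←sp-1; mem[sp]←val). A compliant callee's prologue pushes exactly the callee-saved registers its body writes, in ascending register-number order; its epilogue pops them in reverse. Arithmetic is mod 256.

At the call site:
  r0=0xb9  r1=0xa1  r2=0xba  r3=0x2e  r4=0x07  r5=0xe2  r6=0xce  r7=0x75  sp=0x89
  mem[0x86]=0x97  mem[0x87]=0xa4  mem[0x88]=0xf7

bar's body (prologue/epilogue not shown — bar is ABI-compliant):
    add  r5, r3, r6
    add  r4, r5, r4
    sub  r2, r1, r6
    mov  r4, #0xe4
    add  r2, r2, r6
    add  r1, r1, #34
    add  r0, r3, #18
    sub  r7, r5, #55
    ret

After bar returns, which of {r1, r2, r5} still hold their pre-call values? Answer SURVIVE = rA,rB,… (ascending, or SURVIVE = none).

SURVIVE = r2

prologue: push r0 → mem[0x88]=0xb9, sp=0x88
prologue: push r2 → mem[0x87]=0xba, sp=0x87
prologue: push r4 → mem[0x86]=0x07, sp=0x86
body[0] add  r5, r3, r6 → r5=0xfc
body[1] add  r4, r5, r4 → r4=0x03
body[2] sub  r2, r1, r6 → r2=0xd3
body[3] mov  r4, #0xe4 → r4=0xe4
body[4] add  r2, r2, r6 → r2=0xa1
body[5] add  r1, r1, #34 → r1=0xc3
body[6] add  r0, r3, #18 → r0=0x40
body[7] sub  r7, r5, #55 → r7=0xc5
epilogue: pop r4=0x07, sp=0x87
epilogue: pop r2=0xba, sp=0x88
epilogue: pop r0=0xb9, sp=0x89
r1: caller-saved, written=True
r2: callee-saved, written=True
r5: caller-saved, written=True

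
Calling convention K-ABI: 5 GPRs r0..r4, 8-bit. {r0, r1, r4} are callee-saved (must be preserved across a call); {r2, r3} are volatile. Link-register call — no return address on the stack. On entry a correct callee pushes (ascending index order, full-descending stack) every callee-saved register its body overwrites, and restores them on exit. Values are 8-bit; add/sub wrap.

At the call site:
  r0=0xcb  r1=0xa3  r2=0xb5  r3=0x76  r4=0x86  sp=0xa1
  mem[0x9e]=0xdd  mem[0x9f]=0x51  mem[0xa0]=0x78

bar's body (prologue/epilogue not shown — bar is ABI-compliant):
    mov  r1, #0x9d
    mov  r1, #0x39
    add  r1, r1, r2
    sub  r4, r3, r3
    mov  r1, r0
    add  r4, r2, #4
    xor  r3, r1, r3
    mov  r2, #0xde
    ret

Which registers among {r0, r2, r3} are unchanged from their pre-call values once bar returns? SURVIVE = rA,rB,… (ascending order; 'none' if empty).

prologue: push r1 → mem[0xa0]=0xa3, sp=0xa0
prologue: push r4 → mem[0x9f]=0x86, sp=0x9f
body[0] mov  r1, #0x9d → r1=0x9d
body[1] mov  r1, #0x39 → r1=0x39
body[2] add  r1, r1, r2 → r1=0xee
body[3] sub  r4, r3, r3 → r4=0x00
body[4] mov  r1, r0 → r1=0xcb
body[5] add  r4, r2, #4 → r4=0xb9
body[6] xor  r3, r1, r3 → r3=0xbd
body[7] mov  r2, #0xde → r2=0xde
epilogue: pop r4=0x86, sp=0xa0
epilogue: pop r1=0xa3, sp=0xa1
r0: callee-saved, written=False
r2: caller-saved, written=True
r3: caller-saved, written=True

SURVIVE = r0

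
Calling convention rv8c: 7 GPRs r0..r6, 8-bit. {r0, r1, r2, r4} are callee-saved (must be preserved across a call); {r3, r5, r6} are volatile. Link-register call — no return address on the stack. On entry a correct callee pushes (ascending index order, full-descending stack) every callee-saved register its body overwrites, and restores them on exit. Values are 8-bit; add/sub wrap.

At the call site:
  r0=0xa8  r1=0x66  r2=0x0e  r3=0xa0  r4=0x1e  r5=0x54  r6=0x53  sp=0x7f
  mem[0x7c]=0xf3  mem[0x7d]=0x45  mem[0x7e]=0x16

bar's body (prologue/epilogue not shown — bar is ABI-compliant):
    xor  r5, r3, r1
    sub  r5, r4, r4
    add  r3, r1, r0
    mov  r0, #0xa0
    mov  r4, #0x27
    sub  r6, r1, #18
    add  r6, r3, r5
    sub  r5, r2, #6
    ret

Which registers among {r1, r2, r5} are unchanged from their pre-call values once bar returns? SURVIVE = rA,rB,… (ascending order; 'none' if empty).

prologue: push r0 -> mem[0x7e]=0xa8, sp=0x7e
prologue: push r4 -> mem[0x7d]=0x1e, sp=0x7d
body[0] xor  r5, r3, r1 -> r5=0xc6
body[1] sub  r5, r4, r4 -> r5=0x00
body[2] add  r3, r1, r0 -> r3=0x0e
body[3] mov  r0, #0xa0 -> r0=0xa0
body[4] mov  r4, #0x27 -> r4=0x27
body[5] sub  r6, r1, #18 -> r6=0x54
body[6] add  r6, r3, r5 -> r6=0x0e
body[7] sub  r5, r2, #6 -> r5=0x08
epilogue: pop r4=0x1e, sp=0x7e
epilogue: pop r0=0xa8, sp=0x7f
r1: callee-saved, written=False
r2: callee-saved, written=False
r5: caller-saved, written=True

SURVIVE = r1,r2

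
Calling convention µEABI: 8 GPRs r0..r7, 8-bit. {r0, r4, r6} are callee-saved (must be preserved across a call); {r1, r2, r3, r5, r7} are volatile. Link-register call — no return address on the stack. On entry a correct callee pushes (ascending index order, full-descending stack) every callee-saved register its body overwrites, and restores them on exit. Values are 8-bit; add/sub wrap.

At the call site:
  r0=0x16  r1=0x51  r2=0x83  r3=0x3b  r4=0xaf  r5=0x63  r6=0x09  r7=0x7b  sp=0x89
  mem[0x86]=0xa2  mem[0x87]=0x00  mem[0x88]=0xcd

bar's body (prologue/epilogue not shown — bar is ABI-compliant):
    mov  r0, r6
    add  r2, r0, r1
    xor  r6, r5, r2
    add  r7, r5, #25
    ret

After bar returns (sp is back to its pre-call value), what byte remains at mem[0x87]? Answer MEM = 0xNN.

MEM = 0x09

prologue: push r0 → mem[0x88]=0x16, sp=0x88
prologue: push r6 → mem[0x87]=0x09, sp=0x87
body[0] mov  r0, r6 → r0=0x09
body[1] add  r2, r0, r1 → r2=0x5a
body[2] xor  r6, r5, r2 → r6=0x39
body[3] add  r7, r5, #25 → r7=0x7c
epilogue: pop r6=0x09, sp=0x88
epilogue: pop r0=0x16, sp=0x89
prologue pushed ['r0', 'r6'] at ['0x88', '0x87']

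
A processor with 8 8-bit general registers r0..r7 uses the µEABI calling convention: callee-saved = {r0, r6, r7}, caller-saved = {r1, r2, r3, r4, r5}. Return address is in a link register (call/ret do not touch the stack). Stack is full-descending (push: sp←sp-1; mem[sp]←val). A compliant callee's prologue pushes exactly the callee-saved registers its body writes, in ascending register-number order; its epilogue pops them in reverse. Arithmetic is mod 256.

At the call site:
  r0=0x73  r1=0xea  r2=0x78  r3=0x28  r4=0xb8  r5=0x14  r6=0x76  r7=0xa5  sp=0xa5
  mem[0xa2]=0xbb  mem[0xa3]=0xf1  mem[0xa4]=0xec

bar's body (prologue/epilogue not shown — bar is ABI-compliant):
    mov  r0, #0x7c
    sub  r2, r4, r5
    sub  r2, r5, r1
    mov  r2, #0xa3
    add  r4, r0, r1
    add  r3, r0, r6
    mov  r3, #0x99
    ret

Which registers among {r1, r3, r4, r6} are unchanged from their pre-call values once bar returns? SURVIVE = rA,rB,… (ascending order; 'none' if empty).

prologue: push r0 -> mem[0xa4]=0x73, sp=0xa4
body[0] mov  r0, #0x7c -> r0=0x7c
body[1] sub  r2, r4, r5 -> r2=0xa4
body[2] sub  r2, r5, r1 -> r2=0x2a
body[3] mov  r2, #0xa3 -> r2=0xa3
body[4] add  r4, r0, r1 -> r4=0x66
body[5] add  r3, r0, r6 -> r3=0xf2
body[6] mov  r3, #0x99 -> r3=0x99
epilogue: pop r0=0x73, sp=0xa5
r1: caller-saved, written=False
r3: caller-saved, written=True
r4: caller-saved, written=True
r6: callee-saved, written=False

SURVIVE = r1,r6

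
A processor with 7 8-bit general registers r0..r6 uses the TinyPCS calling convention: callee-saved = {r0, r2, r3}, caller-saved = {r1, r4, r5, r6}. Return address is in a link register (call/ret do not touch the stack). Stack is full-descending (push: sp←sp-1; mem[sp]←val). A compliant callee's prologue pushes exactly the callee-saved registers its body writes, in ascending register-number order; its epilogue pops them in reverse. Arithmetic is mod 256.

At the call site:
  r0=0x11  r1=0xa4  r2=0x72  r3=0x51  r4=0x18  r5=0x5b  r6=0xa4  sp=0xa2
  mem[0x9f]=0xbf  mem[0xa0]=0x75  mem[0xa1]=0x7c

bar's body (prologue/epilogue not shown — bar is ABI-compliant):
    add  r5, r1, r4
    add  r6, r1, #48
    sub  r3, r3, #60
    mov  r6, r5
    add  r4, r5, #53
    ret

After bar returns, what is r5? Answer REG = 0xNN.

REG = 0xbc

prologue: push r3 -> mem[0xa1]=0x51, sp=0xa1
body[0] add  r5, r1, r4 -> r5=0xbc
body[1] add  r6, r1, #48 -> r6=0xd4
body[2] sub  r3, r3, #60 -> r3=0x15
body[3] mov  r6, r5 -> r6=0xbc
body[4] add  r4, r5, #53 -> r4=0xf1
epilogue: pop r3=0x51, sp=0xa2
r5 is caller-saved -> body value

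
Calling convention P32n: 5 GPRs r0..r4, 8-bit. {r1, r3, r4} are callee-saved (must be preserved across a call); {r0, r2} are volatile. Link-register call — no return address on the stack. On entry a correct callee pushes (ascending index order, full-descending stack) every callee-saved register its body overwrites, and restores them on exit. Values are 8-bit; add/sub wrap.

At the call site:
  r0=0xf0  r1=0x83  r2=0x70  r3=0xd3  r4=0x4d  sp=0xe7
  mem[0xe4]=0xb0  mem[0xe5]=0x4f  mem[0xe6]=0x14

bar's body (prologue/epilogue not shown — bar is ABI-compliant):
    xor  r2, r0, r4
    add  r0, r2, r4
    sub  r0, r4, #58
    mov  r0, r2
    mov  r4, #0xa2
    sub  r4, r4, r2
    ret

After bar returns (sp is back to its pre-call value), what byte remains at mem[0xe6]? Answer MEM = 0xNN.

MEM = 0x4d

prologue: push r4 → mem[0xe6]=0x4d, sp=0xe6
body[0] xor  r2, r0, r4 → r2=0xbd
body[1] add  r0, r2, r4 → r0=0x0a
body[2] sub  r0, r4, #58 → r0=0x13
body[3] mov  r0, r2 → r0=0xbd
body[4] mov  r4, #0xa2 → r4=0xa2
body[5] sub  r4, r4, r2 → r4=0xe5
epilogue: pop r4=0x4d, sp=0xe7
prologue pushed ['r4'] at ['0xe6']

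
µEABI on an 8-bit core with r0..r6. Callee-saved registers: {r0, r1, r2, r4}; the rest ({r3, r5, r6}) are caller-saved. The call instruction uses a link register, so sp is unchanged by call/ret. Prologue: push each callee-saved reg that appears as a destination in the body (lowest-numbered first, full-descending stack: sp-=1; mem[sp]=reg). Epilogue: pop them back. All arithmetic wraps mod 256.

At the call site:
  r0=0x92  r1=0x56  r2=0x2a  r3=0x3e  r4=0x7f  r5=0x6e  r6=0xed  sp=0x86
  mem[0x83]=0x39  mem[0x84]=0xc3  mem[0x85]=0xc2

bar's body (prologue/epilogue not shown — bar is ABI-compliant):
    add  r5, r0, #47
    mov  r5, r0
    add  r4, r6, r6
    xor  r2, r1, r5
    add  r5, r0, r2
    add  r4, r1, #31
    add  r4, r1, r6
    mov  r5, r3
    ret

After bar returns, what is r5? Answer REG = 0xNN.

REG = 0x3e

prologue: push r2 -> mem[0x85]=0x2a, sp=0x85
prologue: push r4 -> mem[0x84]=0x7f, sp=0x84
body[0] add  r5, r0, #47 -> r5=0xc1
body[1] mov  r5, r0 -> r5=0x92
body[2] add  r4, r6, r6 -> r4=0xda
body[3] xor  r2, r1, r5 -> r2=0xc4
body[4] add  r5, r0, r2 -> r5=0x56
body[5] add  r4, r1, #31 -> r4=0x75
body[6] add  r4, r1, r6 -> r4=0x43
body[7] mov  r5, r3 -> r5=0x3e
epilogue: pop r4=0x7f, sp=0x85
epilogue: pop r2=0x2a, sp=0x86
r5 is caller-saved -> body value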